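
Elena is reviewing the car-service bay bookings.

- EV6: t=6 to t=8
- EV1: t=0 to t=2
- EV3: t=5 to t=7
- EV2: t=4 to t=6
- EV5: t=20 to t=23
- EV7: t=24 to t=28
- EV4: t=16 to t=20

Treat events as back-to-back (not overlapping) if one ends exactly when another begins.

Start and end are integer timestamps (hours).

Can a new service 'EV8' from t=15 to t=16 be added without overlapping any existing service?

EV1: ends t=2 at or before EV8 starts t=15 → clear.
EV2: ends t=6 at or before EV8 starts t=15 → clear.
EV3: ends t=7 at or before EV8 starts t=15 → clear.
EV6: ends t=8 at or before EV8 starts t=15 → clear.
EV4: starts t=16 at or after EV8 ends t=16 → clear.
EV5: starts t=20 at or after EV8 ends t=16 → clear.
EV7: starts t=24 at or after EV8 ends t=16 → clear.

Yes — the slot is free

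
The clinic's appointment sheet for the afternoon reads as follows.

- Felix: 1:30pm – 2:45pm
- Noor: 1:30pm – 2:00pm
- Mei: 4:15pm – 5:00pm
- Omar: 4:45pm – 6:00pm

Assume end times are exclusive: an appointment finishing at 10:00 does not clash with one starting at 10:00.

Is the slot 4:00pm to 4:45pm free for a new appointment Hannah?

No — it overlaps Mei

Felix: ends 2:45pm at or before Hannah starts 4:00pm → clear.
Noor: ends 2:00pm at or before Hannah starts 4:00pm → clear.
Mei: starts 4:15pm before Hannah ends 4:45pm, and ends 5:00pm after Hannah starts 4:00pm → overlap.
Omar: starts 4:45pm at or after Hannah ends 4:45pm → clear.
Hannah overlaps Mei.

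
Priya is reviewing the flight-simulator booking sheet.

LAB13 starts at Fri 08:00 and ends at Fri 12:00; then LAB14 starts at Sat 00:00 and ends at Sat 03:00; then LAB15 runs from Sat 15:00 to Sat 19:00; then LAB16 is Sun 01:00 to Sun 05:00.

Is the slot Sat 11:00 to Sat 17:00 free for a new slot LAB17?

No — it overlaps LAB15

LAB13: ends Fri 12:00 at or before LAB17 starts Sat 11:00 → clear.
LAB14: ends Sat 03:00 at or before LAB17 starts Sat 11:00 → clear.
LAB15: starts Sat 15:00 before LAB17 ends Sat 17:00, and ends Sat 19:00 after LAB17 starts Sat 11:00 → overlap.
LAB16: starts Sun 01:00 at or after LAB17 ends Sat 17:00 → clear.
LAB17 overlaps LAB15.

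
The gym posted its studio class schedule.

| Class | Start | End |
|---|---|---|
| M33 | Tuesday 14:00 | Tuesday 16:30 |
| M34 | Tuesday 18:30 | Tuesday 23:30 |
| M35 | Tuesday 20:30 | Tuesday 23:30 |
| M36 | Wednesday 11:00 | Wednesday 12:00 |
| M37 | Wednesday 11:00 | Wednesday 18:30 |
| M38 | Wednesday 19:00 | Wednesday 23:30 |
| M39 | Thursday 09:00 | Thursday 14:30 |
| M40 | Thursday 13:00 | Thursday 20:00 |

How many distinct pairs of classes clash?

Check each pair: they overlap iff neither finishes before the other starts.
Sorted by start: M33, M34, M35, M36, M37, M38, M39, M40.
M34 starts after M33 ends, so M33 has no further overlaps.
M35 starts before M34 ends → M34 and M35 overlap.
M36 starts after M34 ends, so M34 has no further overlaps.
M36 starts after M35 ends, so M35 has no further overlaps.
M37 starts before M36 ends → M36 and M37 overlap.
M38 starts after M36 ends, so M36 has no further overlaps.
M38 starts after M37 ends, so M37 has no further overlaps.
M39 starts after M38 ends, so M38 has no further overlaps.
M40 starts before M39 ends → M39 and M40 overlap.
Overlapping pairs: M34 & M35, M36 & M37, M39 & M40 — 3 in total.

3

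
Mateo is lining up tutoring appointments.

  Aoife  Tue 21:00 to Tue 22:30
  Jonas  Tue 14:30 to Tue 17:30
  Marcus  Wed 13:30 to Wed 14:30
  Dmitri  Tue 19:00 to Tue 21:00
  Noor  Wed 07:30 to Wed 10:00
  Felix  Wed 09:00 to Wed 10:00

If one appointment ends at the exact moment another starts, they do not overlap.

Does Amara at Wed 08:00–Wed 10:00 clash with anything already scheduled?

Yes — it overlaps Felix, Noor

Jonas: ends Tue 17:30 at or before Amara starts Wed 08:00 → clear.
Dmitri: ends Tue 21:00 at or before Amara starts Wed 08:00 → clear.
Aoife: ends Tue 22:30 at or before Amara starts Wed 08:00 → clear.
Noor: starts Wed 07:30 before Amara ends Wed 10:00, and ends Wed 10:00 after Amara starts Wed 08:00 → overlap.
Felix: starts Wed 09:00 before Amara ends Wed 10:00, and ends Wed 10:00 after Amara starts Wed 08:00 → overlap.
Marcus: starts Wed 13:30 at or after Amara ends Wed 10:00 → clear.
Amara overlaps Noor, Felix.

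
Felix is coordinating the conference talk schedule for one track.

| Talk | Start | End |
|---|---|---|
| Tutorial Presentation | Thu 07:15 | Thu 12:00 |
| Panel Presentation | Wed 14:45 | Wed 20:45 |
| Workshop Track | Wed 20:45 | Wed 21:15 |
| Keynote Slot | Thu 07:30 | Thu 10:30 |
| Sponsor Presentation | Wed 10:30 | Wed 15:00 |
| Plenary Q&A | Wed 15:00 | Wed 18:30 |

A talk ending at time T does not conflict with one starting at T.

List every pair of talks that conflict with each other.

Keynote Slot & Tutorial Presentation, Panel Presentation & Plenary Q&A, Panel Presentation & Sponsor Presentation

Two intervals overlap when each starts before the other ends.
Sorted by start: Sponsor Presentation, Panel Presentation, Plenary Q&A, Workshop Track, Tutorial Presentation, Keynote Slot.
Panel Presentation starts before Sponsor Presentation ends → Sponsor Presentation and Panel Presentation overlap.
Plenary Q&A starts exactly when Sponsor Presentation ends (back-to-back, no overlap), so Sponsor Presentation has no further overlaps.
Plenary Q&A starts before Panel Presentation ends → Panel Presentation and Plenary Q&A overlap.
Workshop Track starts exactly when Panel Presentation ends (back-to-back, no overlap), so Panel Presentation has no further overlaps.
Workshop Track starts after Plenary Q&A ends, so Plenary Q&A has no further overlaps.
Tutorial Presentation starts after Workshop Track ends, so Workshop Track has no further overlaps.
Keynote Slot starts before Tutorial Presentation ends → Tutorial Presentation and Keynote Slot overlap.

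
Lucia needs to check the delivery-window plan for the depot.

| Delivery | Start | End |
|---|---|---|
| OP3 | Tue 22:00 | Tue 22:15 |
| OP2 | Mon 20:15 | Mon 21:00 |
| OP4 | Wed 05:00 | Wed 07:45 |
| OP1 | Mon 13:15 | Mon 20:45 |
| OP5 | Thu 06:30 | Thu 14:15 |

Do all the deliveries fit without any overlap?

No

Sorted by start: OP1, OP2, OP3, OP4, OP5.
OP2 starts before OP1 ends → OP1 and OP2 overlap.
That's a conflict, so the schedule is not conflict-free.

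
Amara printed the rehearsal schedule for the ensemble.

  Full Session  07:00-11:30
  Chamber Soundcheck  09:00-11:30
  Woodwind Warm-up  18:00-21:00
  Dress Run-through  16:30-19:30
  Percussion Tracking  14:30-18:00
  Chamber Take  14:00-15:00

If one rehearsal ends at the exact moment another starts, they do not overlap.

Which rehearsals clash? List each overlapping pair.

Chamber Soundcheck & Full Session, Chamber Take & Percussion Tracking, Dress Run-through & Percussion Tracking, Dress Run-through & Woodwind Warm-up

Two intervals overlap when each starts before the other ends.
Sorted by start: Full Session, Chamber Soundcheck, Chamber Take, Percussion Tracking, Dress Run-through, Woodwind Warm-up.
Chamber Soundcheck starts before Full Session ends → Full Session and Chamber Soundcheck overlap.
Chamber Take starts after Full Session ends, so Full Session has no further overlaps.
Chamber Take starts after Chamber Soundcheck ends, so Chamber Soundcheck has no further overlaps.
Percussion Tracking starts before Chamber Take ends → Chamber Take and Percussion Tracking overlap.
Dress Run-through starts after Chamber Take ends, so Chamber Take has no further overlaps.
Dress Run-through starts before Percussion Tracking ends → Percussion Tracking and Dress Run-through overlap.
Woodwind Warm-up starts exactly when Percussion Tracking ends (back-to-back, no overlap).
Woodwind Warm-up starts before Dress Run-through ends → Dress Run-through and Woodwind Warm-up overlap.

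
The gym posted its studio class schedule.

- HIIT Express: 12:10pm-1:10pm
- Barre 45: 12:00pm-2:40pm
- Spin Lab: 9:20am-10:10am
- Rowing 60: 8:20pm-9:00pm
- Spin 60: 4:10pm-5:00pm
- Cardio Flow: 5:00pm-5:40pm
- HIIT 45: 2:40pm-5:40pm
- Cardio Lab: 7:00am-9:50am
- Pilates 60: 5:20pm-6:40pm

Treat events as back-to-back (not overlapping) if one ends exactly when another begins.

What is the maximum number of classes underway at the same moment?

3

Sweep the timeline, counting +1 at each start and −1 at each end (ends before starts at a tie):
7:00am start Cardio Lab → 1
9:20am start Spin Lab → 2
9:50am end Cardio Lab → 1
10:10am end Spin Lab → 0
12:00pm start Barre 45 → 1
12:10pm start HIIT Express → 2
1:10pm end HIIT Express → 1
2:40pm end Barre 45 → 0
2:40pm start HIIT 45 → 1
4:10pm start Spin 60 → 2
5:00pm end Spin 60 → 1
5:00pm start Cardio Flow → 2
5:20pm start Pilates 60 → 3
5:40pm end Cardio Flow → 2
5:40pm end HIIT 45 → 1
6:40pm end Pilates 60 → 0
8:20pm start Rowing 60 → 1
9:00pm end Rowing 60 → 0
Peak is 3, at 5:20pm (Cardio Flow, HIIT 45, Pilates 60).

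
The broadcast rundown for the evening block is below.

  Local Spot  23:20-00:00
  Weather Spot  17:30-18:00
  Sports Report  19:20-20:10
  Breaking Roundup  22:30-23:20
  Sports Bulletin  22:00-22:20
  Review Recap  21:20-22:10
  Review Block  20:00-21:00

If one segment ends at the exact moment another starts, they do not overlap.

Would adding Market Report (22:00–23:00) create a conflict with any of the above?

Weather Spot: ends 18:00 at or before Market Report starts 22:00 → clear.
Sports Report: ends 20:10 at or before Market Report starts 22:00 → clear.
Review Block: ends 21:00 at or before Market Report starts 22:00 → clear.
Review Recap: starts 21:20 before Market Report ends 23:00, and ends 22:10 after Market Report starts 22:00 → overlap.
Sports Bulletin: starts 22:00 before Market Report ends 23:00, and ends 22:20 after Market Report starts 22:00 → overlap.
Breaking Roundup: starts 22:30 before Market Report ends 23:00, and ends 23:20 after Market Report starts 22:00 → overlap.
Local Spot: starts 23:20 at or after Market Report ends 23:00 → clear.
Market Report overlaps Sports Bulletin, Review Recap, Breaking Roundup.

Yes — it overlaps Breaking Roundup, Review Recap, Sports Bulletin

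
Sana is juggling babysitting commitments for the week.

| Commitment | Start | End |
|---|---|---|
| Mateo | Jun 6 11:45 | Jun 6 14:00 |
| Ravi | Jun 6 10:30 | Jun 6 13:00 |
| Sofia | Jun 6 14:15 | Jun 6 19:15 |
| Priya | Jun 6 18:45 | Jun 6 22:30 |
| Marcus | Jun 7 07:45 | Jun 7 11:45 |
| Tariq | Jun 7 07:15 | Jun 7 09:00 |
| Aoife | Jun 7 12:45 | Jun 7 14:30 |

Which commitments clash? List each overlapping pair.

Marcus & Tariq, Mateo & Ravi, Priya & Sofia

Sorted by start: Ravi, Mateo, Sofia, Priya, Tariq, Marcus, Aoife.
Mateo starts before Ravi ends → Ravi and Mateo overlap.
Sofia starts after Ravi ends, so nothing later overlaps Ravi either.
Sofia starts after Mateo ends, so nothing later overlaps Mateo either.
Priya starts before Sofia ends → Sofia and Priya overlap.
Tariq starts after Sofia ends, so nothing later overlaps Sofia either.
Tariq starts after Priya ends, so nothing later overlaps Priya either.
Marcus starts before Tariq ends → Tariq and Marcus overlap.
Aoife starts after Tariq ends.
Aoife starts after Marcus ends.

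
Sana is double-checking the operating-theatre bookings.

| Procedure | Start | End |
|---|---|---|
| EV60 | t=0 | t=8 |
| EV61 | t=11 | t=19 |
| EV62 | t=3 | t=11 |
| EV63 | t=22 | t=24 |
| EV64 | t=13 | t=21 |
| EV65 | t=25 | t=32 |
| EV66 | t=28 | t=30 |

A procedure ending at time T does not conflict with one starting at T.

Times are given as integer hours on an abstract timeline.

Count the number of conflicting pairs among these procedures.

Sorted by start: EV60, EV62, EV61, EV64, EV63, EV65, EV66.
EV62 starts before EV60 ends → EV60 and EV62 overlap.
EV61 starts after EV60 ends, so nothing later overlaps EV60 either.
EV61 starts exactly when EV62 ends (back-to-back, no overlap), so nothing later overlaps EV62 either.
EV64 starts before EV61 ends → EV61 and EV64 overlap.
EV63 starts after EV61 ends, so nothing later overlaps EV61 either.
EV63 starts after EV64 ends, so nothing later overlaps EV64 either.
EV65 starts after EV63 ends, so nothing later overlaps EV63 either.
EV66 starts before EV65 ends → EV65 and EV66 overlap.
Overlapping pairs: EV60 & EV62, EV61 & EV64, EV65 & EV66 — 3 in total.

3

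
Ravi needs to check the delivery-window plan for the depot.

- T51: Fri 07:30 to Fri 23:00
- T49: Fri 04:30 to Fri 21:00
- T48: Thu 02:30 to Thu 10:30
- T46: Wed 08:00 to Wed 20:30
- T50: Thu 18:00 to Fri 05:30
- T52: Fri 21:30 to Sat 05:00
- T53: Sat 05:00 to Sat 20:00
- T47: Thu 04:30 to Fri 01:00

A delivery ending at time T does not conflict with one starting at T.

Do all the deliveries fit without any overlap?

Sorted by start: T46, T48, T47, T50, T49, T51, T52, T53.
T48 starts after T46 ends — done with T46.
T47 starts before T48 ends → T48 and T47 overlap.
That's a conflict, so the schedule is not conflict-free.

No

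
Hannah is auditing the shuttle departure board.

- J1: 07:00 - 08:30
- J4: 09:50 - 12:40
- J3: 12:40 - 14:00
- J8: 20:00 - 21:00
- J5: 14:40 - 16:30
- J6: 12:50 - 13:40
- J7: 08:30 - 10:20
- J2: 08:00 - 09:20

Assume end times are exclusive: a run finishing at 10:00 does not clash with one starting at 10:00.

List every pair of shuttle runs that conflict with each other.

J1 & J2, J2 & J7, J3 & J6, J4 & J7

Sorted by start: J1, J2, J7, J4, J3, J6, J5, J8.
J2 starts before J1 ends → J1 and J2 overlap.
J7 starts exactly when J1 ends (back-to-back, no overlap), so nothing later overlaps J1 either.
J7 starts before J2 ends → J2 and J7 overlap.
J4 starts after J2 ends, so nothing later overlaps J2 either.
J4 starts before J7 ends → J7 and J4 overlap.
J3 starts after J7 ends, so nothing later overlaps J7 either.
J3 starts exactly when J4 ends (back-to-back, no overlap), so nothing later overlaps J4 either.
J6 starts before J3 ends → J3 and J6 overlap.
J5 starts after J3 ends, so nothing later overlaps J3 either.
J5 starts after J6 ends, so nothing later overlaps J6 either.
J8 starts after J5 ends.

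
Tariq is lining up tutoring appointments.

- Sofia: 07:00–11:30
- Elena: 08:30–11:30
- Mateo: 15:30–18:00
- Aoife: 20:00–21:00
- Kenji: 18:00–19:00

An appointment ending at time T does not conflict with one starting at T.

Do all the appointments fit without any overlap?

No

Sorted by start: Sofia, Elena, Mateo, Kenji, Aoife.
Elena starts before Sofia ends → Sofia and Elena overlap.
That's a conflict, so the schedule is not conflict-free.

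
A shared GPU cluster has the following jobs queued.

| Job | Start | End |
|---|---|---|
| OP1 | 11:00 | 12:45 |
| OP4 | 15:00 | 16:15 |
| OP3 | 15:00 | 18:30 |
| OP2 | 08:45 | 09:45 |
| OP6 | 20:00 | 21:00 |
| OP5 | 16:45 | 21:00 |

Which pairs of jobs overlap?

OP3 & OP4, OP3 & OP5, OP5 & OP6

Sorted by start: OP2, OP1, OP3, OP4, OP5, OP6.
OP1 starts after OP2 ends, so nothing later overlaps OP2 either.
OP3 starts after OP1 ends, so nothing later overlaps OP1 either.
OP4 starts before OP3 ends → OP3 and OP4 overlap.
OP5 starts before OP3 ends → OP3 and OP5 overlap.
OP6 starts after OP3 ends.
OP5 starts after OP4 ends, so nothing later overlaps OP4 either.
OP6 starts before OP5 ends → OP5 and OP6 overlap.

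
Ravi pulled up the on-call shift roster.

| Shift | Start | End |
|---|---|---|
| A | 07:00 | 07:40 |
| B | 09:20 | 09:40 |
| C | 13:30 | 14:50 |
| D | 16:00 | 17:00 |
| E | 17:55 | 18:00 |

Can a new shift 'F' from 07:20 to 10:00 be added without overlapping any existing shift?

A: starts 07:00 before F ends 10:00, and ends 07:40 after F starts 07:20 → overlap.
B: starts 09:20 before F ends 10:00, and ends 09:40 after F starts 07:20 → overlap.
C: starts 13:30 at or after F ends 10:00 → clear.
D: starts 16:00 at or after F ends 10:00 → clear.
E: starts 17:55 at or after F ends 10:00 → clear.
F overlaps A, B.

No — it overlaps A, B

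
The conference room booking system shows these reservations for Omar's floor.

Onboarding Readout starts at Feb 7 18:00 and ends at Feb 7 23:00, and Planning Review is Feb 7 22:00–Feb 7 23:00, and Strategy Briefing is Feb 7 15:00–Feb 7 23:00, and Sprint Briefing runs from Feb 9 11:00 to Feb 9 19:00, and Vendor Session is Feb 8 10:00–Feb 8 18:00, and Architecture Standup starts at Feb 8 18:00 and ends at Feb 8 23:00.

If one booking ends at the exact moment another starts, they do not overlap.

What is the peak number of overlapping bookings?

Sort all start/end points and keep a running count:
Feb 7 15:00 start Strategy Briefing → 1
Feb 7 18:00 start Onboarding Readout → 2
Feb 7 22:00 start Planning Review → 3
Feb 7 23:00 end Onboarding Readout → 2
Feb 7 23:00 end Planning Review → 1
Feb 7 23:00 end Strategy Briefing → 0
Feb 8 10:00 start Vendor Session → 1
Feb 8 18:00 end Vendor Session → 0
Feb 8 18:00 start Architecture Standup → 1
Feb 8 23:00 end Architecture Standup → 0
Feb 9 11:00 start Sprint Briefing → 1
Feb 9 19:00 end Sprint Briefing → 0
Peak is 3, at Feb 7 22:00 (Onboarding Readout, Planning Review, Strategy Briefing).

3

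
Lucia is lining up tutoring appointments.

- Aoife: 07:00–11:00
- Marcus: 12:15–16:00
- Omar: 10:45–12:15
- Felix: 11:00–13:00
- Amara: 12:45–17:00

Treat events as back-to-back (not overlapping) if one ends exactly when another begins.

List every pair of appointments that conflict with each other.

Amara & Felix, Amara & Marcus, Aoife & Omar, Felix & Marcus, Felix & Omar

Sorted by start: Aoife, Omar, Felix, Marcus, Amara.
Omar starts before Aoife ends → Aoife and Omar overlap.
Felix starts exactly when Aoife ends (back-to-back, no overlap); Aoife is clear from here.
Felix starts before Omar ends → Omar and Felix overlap.
Marcus starts exactly when Omar ends (back-to-back, no overlap); Omar is clear from here.
Marcus starts before Felix ends → Felix and Marcus overlap.
Amara starts before Felix ends → Felix and Amara overlap.
Amara starts before Marcus ends → Marcus and Amara overlap.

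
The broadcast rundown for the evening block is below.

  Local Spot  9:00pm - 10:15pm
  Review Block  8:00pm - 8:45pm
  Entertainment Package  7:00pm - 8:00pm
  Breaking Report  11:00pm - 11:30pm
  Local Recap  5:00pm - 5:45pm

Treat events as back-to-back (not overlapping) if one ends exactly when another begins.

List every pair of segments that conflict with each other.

Sorted by start: Local Recap, Entertainment Package, Review Block, Local Spot, Breaking Report.
Entertainment Package starts after Local Recap ends; Local Recap is clear from here.
Review Block starts exactly when Entertainment Package ends (back-to-back, no overlap); Entertainment Package is clear from here.
Local Spot starts after Review Block ends; Review Block is clear from here.
Breaking Report starts after Local Spot ends.

none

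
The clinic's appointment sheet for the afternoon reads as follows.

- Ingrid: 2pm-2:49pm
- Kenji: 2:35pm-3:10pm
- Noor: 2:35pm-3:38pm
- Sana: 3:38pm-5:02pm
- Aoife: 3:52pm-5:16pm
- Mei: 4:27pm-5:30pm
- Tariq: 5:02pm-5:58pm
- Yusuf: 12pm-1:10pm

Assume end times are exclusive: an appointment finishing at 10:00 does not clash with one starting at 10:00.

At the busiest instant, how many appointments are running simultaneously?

3

Sweep the timeline, counting +1 at each start and −1 at each end (ends before starts at a tie):
12pm start Yusuf → 1
1:10pm end Yusuf → 0
2pm start Ingrid → 1
2:35pm start Kenji → 2
2:35pm start Noor → 3
2:49pm end Ingrid → 2
3:10pm end Kenji → 1
3:38pm end Noor → 0
3:38pm start Sana → 1
3:52pm start Aoife → 2
4:27pm start Mei → 3
5:02pm end Sana → 2
5:02pm start Tariq → 3
5:16pm end Aoife → 2
5:30pm end Mei → 1
5:58pm end Tariq → 0
Peak is 3, at 2:35pm (Ingrid, Kenji, Noor).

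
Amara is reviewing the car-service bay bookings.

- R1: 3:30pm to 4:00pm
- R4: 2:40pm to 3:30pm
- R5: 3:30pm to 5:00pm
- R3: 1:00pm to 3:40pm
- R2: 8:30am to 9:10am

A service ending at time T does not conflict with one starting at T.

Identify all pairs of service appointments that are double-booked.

Sorted by start: R2, R3, R4, R1, R5.
R3 starts after R2 ends — done with R2.
R4 starts before R3 ends → R3 and R4 overlap.
R1 starts before R3 ends → R3 and R1 overlap.
R5 starts before R3 ends → R3 and R5 overlap.
R1 starts exactly when R4 ends (back-to-back, no overlap) — done with R4.
R5 starts before R1 ends → R1 and R5 overlap.

R1 & R3, R1 & R5, R3 & R4, R3 & R5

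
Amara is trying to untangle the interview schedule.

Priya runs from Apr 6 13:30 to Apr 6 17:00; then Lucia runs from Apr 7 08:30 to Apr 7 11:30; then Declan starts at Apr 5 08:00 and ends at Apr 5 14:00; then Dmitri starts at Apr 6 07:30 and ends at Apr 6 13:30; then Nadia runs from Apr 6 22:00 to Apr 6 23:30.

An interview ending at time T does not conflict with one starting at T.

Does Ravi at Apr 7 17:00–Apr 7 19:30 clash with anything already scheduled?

Declan: ends Apr 5 14:00 at or before Ravi starts Apr 7 17:00 → clear.
Dmitri: ends Apr 6 13:30 at or before Ravi starts Apr 7 17:00 → clear.
Priya: ends Apr 6 17:00 at or before Ravi starts Apr 7 17:00 → clear.
Nadia: ends Apr 6 23:30 at or before Ravi starts Apr 7 17:00 → clear.
Lucia: ends Apr 7 11:30 at or before Ravi starts Apr 7 17:00 → clear.

No — it doesn't clash with anything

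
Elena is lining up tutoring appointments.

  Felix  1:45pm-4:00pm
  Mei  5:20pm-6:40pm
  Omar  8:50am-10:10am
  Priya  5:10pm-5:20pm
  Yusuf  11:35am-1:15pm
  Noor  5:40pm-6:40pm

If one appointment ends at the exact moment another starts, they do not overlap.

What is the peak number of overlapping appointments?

Walk through starts and ends in time order (an end at T is processed before a start at T):
8:50am start Omar → 1
10:10am end Omar → 0
11:35am start Yusuf → 1
1:15pm end Yusuf → 0
1:45pm start Felix → 1
4:00pm end Felix → 0
5:10pm start Priya → 1
5:20pm end Priya → 0
5:20pm start Mei → 1
5:40pm start Noor → 2
6:40pm end Mei → 1
6:40pm end Noor → 0
Peak is 2, at 5:40pm (Mei, Noor).

2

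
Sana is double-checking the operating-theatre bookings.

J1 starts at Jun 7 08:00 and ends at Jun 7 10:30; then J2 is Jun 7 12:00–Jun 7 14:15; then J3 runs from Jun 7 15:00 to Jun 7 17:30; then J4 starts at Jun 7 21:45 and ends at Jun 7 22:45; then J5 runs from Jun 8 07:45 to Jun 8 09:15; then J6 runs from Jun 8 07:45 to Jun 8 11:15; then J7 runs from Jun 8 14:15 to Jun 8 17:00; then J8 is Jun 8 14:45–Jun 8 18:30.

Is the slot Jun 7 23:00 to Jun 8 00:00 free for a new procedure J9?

J1: ends Jun 7 10:30 at or before J9 starts Jun 7 23:00 → clear.
J2: ends Jun 7 14:15 at or before J9 starts Jun 7 23:00 → clear.
J3: ends Jun 7 17:30 at or before J9 starts Jun 7 23:00 → clear.
J4: ends Jun 7 22:45 at or before J9 starts Jun 7 23:00 → clear.
J5: starts Jun 8 07:45 at or after J9 ends Jun 8 00:00 → clear.
J6: starts Jun 8 07:45 at or after J9 ends Jun 8 00:00 → clear.
J7: starts Jun 8 14:15 at or after J9 ends Jun 8 00:00 → clear.
J8: starts Jun 8 14:45 at or after J9 ends Jun 8 00:00 → clear.

Yes — the slot is free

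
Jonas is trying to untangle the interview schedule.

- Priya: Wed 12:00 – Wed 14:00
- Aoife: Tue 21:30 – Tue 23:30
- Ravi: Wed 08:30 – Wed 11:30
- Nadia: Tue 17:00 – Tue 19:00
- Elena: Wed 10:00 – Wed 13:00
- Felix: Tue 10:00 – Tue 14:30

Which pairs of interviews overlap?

Sorted by start: Felix, Nadia, Aoife, Ravi, Elena, Priya.
Nadia starts after Felix ends, so nothing later overlaps Felix either.
Aoife starts after Nadia ends, so nothing later overlaps Nadia either.
Ravi starts after Aoife ends, so nothing later overlaps Aoife either.
Elena starts before Ravi ends → Ravi and Elena overlap.
Priya starts after Ravi ends.
Priya starts before Elena ends → Elena and Priya overlap.

Elena & Priya, Elena & Ravi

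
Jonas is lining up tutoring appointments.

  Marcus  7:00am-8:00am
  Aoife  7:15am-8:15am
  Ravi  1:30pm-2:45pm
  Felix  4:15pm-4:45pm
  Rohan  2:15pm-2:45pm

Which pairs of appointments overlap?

Aoife & Marcus, Ravi & Rohan

Two intervals overlap when each starts before the other ends.
Sorted by start: Marcus, Aoife, Ravi, Rohan, Felix.
Aoife starts before Marcus ends → Marcus and Aoife overlap.
Ravi starts after Marcus ends — done with Marcus.
Ravi starts after Aoife ends — done with Aoife.
Rohan starts before Ravi ends → Ravi and Rohan overlap.
Felix starts after Ravi ends.
Felix starts after Rohan ends.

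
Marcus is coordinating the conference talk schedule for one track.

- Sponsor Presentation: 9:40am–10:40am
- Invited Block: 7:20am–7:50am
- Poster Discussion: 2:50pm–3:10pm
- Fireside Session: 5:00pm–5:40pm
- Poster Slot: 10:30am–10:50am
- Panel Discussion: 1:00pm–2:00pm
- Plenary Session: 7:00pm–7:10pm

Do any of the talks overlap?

Check each pair: they overlap iff neither finishes before the other starts.
Sorted by start: Invited Block, Sponsor Presentation, Poster Slot, Panel Discussion, Poster Discussion, Fireside Session, Plenary Session.
Sponsor Presentation starts after Invited Block ends; Invited Block is clear from here.
Poster Slot starts before Sponsor Presentation ends → Sponsor Presentation and Poster Slot overlap.
That's a conflict, so the schedule is not conflict-free.

Yes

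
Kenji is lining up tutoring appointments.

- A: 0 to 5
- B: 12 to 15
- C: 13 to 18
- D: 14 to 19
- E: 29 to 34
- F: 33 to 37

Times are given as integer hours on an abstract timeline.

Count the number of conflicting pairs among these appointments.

Sorted by start: A, B, C, D, E, F.
B starts after A ends; A is clear from here.
C starts before B ends → B and C overlap.
D starts before B ends → B and D overlap.
E starts after B ends; B is clear from here.
D starts before C ends → C and D overlap.
E starts after C ends; C is clear from here.
E starts after D ends; D is clear from here.
F starts before E ends → E and F overlap.
Overlapping pairs: B & C, B & D, C & D, E & F — 4 in total.

4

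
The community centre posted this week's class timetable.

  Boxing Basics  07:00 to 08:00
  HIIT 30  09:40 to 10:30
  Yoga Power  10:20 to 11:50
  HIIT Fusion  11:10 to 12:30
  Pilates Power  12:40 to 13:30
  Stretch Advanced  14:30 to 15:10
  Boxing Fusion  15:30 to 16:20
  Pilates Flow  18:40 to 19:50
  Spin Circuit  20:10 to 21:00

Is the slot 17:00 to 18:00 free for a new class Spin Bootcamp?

Boxing Basics: ends 08:00 at or before Spin Bootcamp starts 17:00 → clear.
HIIT 30: ends 10:30 at or before Spin Bootcamp starts 17:00 → clear.
Yoga Power: ends 11:50 at or before Spin Bootcamp starts 17:00 → clear.
HIIT Fusion: ends 12:30 at or before Spin Bootcamp starts 17:00 → clear.
Pilates Power: ends 13:30 at or before Spin Bootcamp starts 17:00 → clear.
Stretch Advanced: ends 15:10 at or before Spin Bootcamp starts 17:00 → clear.
Boxing Fusion: ends 16:20 at or before Spin Bootcamp starts 17:00 → clear.
Pilates Flow: starts 18:40 at or after Spin Bootcamp ends 18:00 → clear.
Spin Circuit: starts 20:10 at or after Spin Bootcamp ends 18:00 → clear.

Yes — the slot is free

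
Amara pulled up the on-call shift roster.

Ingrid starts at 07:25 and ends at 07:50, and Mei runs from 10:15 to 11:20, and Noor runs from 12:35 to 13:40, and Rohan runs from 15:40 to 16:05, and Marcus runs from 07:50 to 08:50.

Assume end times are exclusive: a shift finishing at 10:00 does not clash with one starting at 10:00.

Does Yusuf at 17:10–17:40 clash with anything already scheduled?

No — it doesn't clash with anything

Ingrid: ends 07:50 at or before Yusuf starts 17:10 → clear.
Marcus: ends 08:50 at or before Yusuf starts 17:10 → clear.
Mei: ends 11:20 at or before Yusuf starts 17:10 → clear.
Noor: ends 13:40 at or before Yusuf starts 17:10 → clear.
Rohan: ends 16:05 at or before Yusuf starts 17:10 → clear.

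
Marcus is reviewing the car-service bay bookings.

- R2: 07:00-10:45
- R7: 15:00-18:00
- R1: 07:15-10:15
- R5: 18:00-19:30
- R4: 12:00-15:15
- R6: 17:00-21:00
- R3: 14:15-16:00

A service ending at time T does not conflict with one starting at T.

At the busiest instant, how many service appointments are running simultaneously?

3

Sweep the timeline, counting +1 at each start and −1 at each end (ends before starts at a tie):
07:00 start R2 → 1
07:15 start R1 → 2
10:15 end R1 → 1
10:45 end R2 → 0
12:00 start R4 → 1
14:15 start R3 → 2
15:00 start R7 → 3
15:15 end R4 → 2
16:00 end R3 → 1
17:00 start R6 → 2
18:00 end R7 → 1
18:00 start R5 → 2
19:30 end R5 → 1
21:00 end R6 → 0
Peak is 3, at 15:00 (R3, R4, R7).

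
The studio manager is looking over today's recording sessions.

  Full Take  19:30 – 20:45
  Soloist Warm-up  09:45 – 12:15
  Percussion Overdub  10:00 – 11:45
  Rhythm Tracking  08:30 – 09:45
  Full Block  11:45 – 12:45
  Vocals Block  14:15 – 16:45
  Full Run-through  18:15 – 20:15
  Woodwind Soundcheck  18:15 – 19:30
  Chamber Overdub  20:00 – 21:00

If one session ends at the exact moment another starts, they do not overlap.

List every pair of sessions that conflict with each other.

Chamber Overdub & Full Run-through, Chamber Overdub & Full Take, Full Block & Soloist Warm-up, Full Run-through & Full Take, Full Run-through & Woodwind Soundcheck, Percussion Overdub & Soloist Warm-up

Sorted by start: Rhythm Tracking, Soloist Warm-up, Percussion Overdub, Full Block, Vocals Block, Full Run-through, Woodwind Soundcheck, Full Take, Chamber Overdub.
Soloist Warm-up starts exactly when Rhythm Tracking ends (back-to-back, no overlap); Rhythm Tracking is clear from here.
Percussion Overdub starts before Soloist Warm-up ends → Soloist Warm-up and Percussion Overdub overlap.
Full Block starts before Soloist Warm-up ends → Soloist Warm-up and Full Block overlap.
Vocals Block starts after Soloist Warm-up ends; Soloist Warm-up is clear from here.
Full Block starts exactly when Percussion Overdub ends (back-to-back, no overlap); Percussion Overdub is clear from here.
Vocals Block starts after Full Block ends; Full Block is clear from here.
Full Run-through starts after Vocals Block ends; Vocals Block is clear from here.
Woodwind Soundcheck starts before Full Run-through ends → Full Run-through and Woodwind Soundcheck overlap.
Full Take starts before Full Run-through ends → Full Run-through and Full Take overlap.
Chamber Overdub starts before Full Run-through ends → Full Run-through and Chamber Overdub overlap.
Full Take starts exactly when Woodwind Soundcheck ends (back-to-back, no overlap); Woodwind Soundcheck is clear from here.
Chamber Overdub starts before Full Take ends → Full Take and Chamber Overdub overlap.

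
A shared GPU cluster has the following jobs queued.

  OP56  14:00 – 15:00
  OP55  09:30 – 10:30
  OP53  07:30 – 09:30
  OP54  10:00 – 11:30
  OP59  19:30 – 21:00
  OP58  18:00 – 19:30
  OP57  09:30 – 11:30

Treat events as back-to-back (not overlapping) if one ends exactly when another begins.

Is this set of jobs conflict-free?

Sorted by start: OP53, OP55, OP57, OP54, OP56, OP58, OP59.
OP55 starts exactly when OP53 ends (back-to-back, no overlap), so nothing later overlaps OP53 either.
OP57 starts before OP55 ends → OP55 and OP57 overlap.
That's a conflict, so the schedule is not conflict-free.

No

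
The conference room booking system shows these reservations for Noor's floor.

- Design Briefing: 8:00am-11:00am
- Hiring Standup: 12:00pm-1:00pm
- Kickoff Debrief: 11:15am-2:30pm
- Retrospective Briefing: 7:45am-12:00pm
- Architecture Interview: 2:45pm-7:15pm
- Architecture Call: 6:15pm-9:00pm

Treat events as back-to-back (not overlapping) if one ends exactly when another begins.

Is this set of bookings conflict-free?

Sorted by start: Retrospective Briefing, Design Briefing, Kickoff Debrief, Hiring Standup, Architecture Interview, Architecture Call.
Design Briefing starts before Retrospective Briefing ends → Retrospective Briefing and Design Briefing overlap.
That's a conflict, so the schedule is not conflict-free.

No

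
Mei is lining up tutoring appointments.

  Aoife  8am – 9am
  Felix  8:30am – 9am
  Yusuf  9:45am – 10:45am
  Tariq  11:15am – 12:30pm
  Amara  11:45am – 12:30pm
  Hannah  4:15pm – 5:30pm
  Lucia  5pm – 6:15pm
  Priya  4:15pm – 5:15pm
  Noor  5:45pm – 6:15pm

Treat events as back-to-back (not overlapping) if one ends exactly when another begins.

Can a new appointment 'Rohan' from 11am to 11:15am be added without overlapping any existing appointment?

Aoife: ends 9am at or before Rohan starts 11am → clear.
Felix: ends 9am at or before Rohan starts 11am → clear.
Yusuf: ends 10:45am at or before Rohan starts 11am → clear.
Tariq: starts 11:15am at or after Rohan ends 11:15am → clear.
Amara: starts 11:45am at or after Rohan ends 11:15am → clear.
Hannah: starts 4:15pm at or after Rohan ends 11:15am → clear.
Priya: starts 4:15pm at or after Rohan ends 11:15am → clear.
Lucia: starts 5pm at or after Rohan ends 11:15am → clear.
Noor: starts 5:45pm at or after Rohan ends 11:15am → clear.

Yes — the slot is free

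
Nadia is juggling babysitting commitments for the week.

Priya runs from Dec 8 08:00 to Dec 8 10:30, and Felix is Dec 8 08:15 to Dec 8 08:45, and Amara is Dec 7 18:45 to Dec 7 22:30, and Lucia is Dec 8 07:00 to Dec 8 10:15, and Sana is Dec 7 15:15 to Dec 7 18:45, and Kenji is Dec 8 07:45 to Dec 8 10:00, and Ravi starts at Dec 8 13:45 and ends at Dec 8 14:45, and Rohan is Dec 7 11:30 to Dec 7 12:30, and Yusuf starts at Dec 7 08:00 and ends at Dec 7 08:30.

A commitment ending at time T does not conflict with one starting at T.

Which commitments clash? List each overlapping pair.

Two intervals overlap when each starts before the other ends.
Sorted by start: Yusuf, Rohan, Sana, Amara, Lucia, Kenji, Priya, Felix, Ravi.
Rohan starts after Yusuf ends, so nothing later overlaps Yusuf either.
Sana starts after Rohan ends, so nothing later overlaps Rohan either.
Amara starts exactly when Sana ends (back-to-back, no overlap), so nothing later overlaps Sana either.
Lucia starts after Amara ends, so nothing later overlaps Amara either.
Kenji starts before Lucia ends → Lucia and Kenji overlap.
Priya starts before Lucia ends → Lucia and Priya overlap.
Felix starts before Lucia ends → Lucia and Felix overlap.
Ravi starts after Lucia ends.
Priya starts before Kenji ends → Kenji and Priya overlap.
Felix starts before Kenji ends → Kenji and Felix overlap.
Ravi starts after Kenji ends.
Felix starts before Priya ends → Priya and Felix overlap.
Ravi starts after Priya ends.
Ravi starts after Felix ends.

Felix & Kenji, Felix & Lucia, Felix & Priya, Kenji & Lucia, Kenji & Priya, Lucia & Priya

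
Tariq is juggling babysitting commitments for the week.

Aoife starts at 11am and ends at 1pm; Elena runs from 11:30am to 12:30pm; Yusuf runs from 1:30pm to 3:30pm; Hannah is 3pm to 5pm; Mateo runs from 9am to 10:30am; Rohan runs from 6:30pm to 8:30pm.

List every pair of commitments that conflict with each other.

Aoife & Elena, Hannah & Yusuf

Sorted by start: Mateo, Aoife, Elena, Yusuf, Hannah, Rohan.
Aoife starts after Mateo ends, so nothing later overlaps Mateo either.
Elena starts before Aoife ends → Aoife and Elena overlap.
Yusuf starts after Aoife ends, so nothing later overlaps Aoife either.
Yusuf starts after Elena ends, so nothing later overlaps Elena either.
Hannah starts before Yusuf ends → Yusuf and Hannah overlap.
Rohan starts after Yusuf ends.
Rohan starts after Hannah ends.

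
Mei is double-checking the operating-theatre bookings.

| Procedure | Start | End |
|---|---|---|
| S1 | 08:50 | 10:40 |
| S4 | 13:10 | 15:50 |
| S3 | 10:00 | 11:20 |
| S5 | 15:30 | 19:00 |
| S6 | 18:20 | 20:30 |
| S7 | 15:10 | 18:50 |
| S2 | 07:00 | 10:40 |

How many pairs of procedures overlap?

8

Sorted by start: S2, S1, S3, S4, S7, S5, S6.
S1 starts before S2 ends → S2 and S1 overlap.
S3 starts before S2 ends → S2 and S3 overlap.
S4 starts after S2 ends — done with S2.
S3 starts before S1 ends → S1 and S3 overlap.
S4 starts after S1 ends — done with S1.
S4 starts after S3 ends — done with S3.
S7 starts before S4 ends → S4 and S7 overlap.
S5 starts before S4 ends → S4 and S5 overlap.
S6 starts after S4 ends.
S5 starts before S7 ends → S7 and S5 overlap.
S6 starts before S7 ends → S7 and S6 overlap.
S6 starts before S5 ends → S5 and S6 overlap.
Overlapping pairs: S1 & S2, S1 & S3, S2 & S3, S4 & S5, S4 & S7, S5 & S6, S5 & S7, S6 & S7 — 8 in total.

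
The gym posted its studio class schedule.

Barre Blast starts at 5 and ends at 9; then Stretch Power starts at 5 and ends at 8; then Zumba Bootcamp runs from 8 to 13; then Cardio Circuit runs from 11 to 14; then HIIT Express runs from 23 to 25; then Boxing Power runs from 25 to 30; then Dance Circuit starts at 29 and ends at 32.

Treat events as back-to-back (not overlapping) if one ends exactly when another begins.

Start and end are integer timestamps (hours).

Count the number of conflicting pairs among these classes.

4

Two intervals overlap when each starts before the other ends.
Sorted by start: Barre Blast, Stretch Power, Zumba Bootcamp, Cardio Circuit, HIIT Express, Boxing Power, Dance Circuit.
Stretch Power starts before Barre Blast ends → Barre Blast and Stretch Power overlap.
Zumba Bootcamp starts before Barre Blast ends → Barre Blast and Zumba Bootcamp overlap.
Cardio Circuit starts after Barre Blast ends — done with Barre Blast.
Zumba Bootcamp starts exactly when Stretch Power ends (back-to-back, no overlap) — done with Stretch Power.
Cardio Circuit starts before Zumba Bootcamp ends → Zumba Bootcamp and Cardio Circuit overlap.
HIIT Express starts after Zumba Bootcamp ends — done with Zumba Bootcamp.
HIIT Express starts after Cardio Circuit ends — done with Cardio Circuit.
Boxing Power starts exactly when HIIT Express ends (back-to-back, no overlap) — done with HIIT Express.
Dance Circuit starts before Boxing Power ends → Boxing Power and Dance Circuit overlap.
Overlapping pairs: Barre Blast & Stretch Power, Barre Blast & Zumba Bootcamp, Boxing Power & Dance Circuit, Cardio Circuit & Zumba Bootcamp — 4 in total.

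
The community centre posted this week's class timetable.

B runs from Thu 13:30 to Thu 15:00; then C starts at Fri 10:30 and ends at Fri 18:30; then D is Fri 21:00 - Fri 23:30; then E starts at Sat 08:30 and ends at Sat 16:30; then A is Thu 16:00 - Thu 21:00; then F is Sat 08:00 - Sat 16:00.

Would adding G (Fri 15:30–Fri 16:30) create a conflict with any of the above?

B: ends Thu 15:00 at or before G starts Fri 15:30 → clear.
A: ends Thu 21:00 at or before G starts Fri 15:30 → clear.
C: starts Fri 10:30 before G ends Fri 16:30, and ends Fri 18:30 after G starts Fri 15:30 → overlap.
D: starts Fri 21:00 at or after G ends Fri 16:30 → clear.
F: starts Sat 08:00 at or after G ends Fri 16:30 → clear.
E: starts Sat 08:30 at or after G ends Fri 16:30 → clear.
G overlaps C.

Yes — it overlaps C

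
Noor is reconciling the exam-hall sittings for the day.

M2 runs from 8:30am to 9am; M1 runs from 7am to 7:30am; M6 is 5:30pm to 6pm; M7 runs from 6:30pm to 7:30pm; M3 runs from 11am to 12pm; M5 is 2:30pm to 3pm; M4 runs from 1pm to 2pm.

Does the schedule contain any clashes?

No

Two intervals overlap when each starts before the other ends.
Sorted by start: M1, M2, M3, M4, M5, M6, M7.
M2 starts after M1 ends, so M1 has no further overlaps.
M3 starts after M2 ends, so M2 has no further overlaps.
M4 starts after M3 ends, so M3 has no further overlaps.
M5 starts after M4 ends, so M4 has no further overlaps.
M6 starts after M5 ends, so M5 has no further overlaps.
M7 starts after M6 ends.
Every pair is clear; the schedule has no overlaps.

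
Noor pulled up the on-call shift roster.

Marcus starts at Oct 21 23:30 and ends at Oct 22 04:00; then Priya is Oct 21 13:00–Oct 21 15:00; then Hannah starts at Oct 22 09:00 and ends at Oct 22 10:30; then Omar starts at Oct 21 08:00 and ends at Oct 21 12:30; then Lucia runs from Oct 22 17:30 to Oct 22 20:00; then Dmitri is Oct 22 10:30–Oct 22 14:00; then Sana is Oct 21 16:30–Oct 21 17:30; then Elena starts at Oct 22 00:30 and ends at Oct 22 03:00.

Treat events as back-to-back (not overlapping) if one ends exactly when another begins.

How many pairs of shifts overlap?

Sorted by start: Omar, Priya, Sana, Marcus, Elena, Hannah, Dmitri, Lucia.
Priya starts after Omar ends, so Omar has no further overlaps.
Sana starts after Priya ends, so Priya has no further overlaps.
Marcus starts after Sana ends, so Sana has no further overlaps.
Elena starts before Marcus ends → Marcus and Elena overlap.
Hannah starts after Marcus ends, so Marcus has no further overlaps.
Hannah starts after Elena ends, so Elena has no further overlaps.
Dmitri starts exactly when Hannah ends (back-to-back, no overlap), so Hannah has no further overlaps.
Lucia starts after Dmitri ends.
Overlapping pairs: Elena & Marcus — 1 in total.

1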